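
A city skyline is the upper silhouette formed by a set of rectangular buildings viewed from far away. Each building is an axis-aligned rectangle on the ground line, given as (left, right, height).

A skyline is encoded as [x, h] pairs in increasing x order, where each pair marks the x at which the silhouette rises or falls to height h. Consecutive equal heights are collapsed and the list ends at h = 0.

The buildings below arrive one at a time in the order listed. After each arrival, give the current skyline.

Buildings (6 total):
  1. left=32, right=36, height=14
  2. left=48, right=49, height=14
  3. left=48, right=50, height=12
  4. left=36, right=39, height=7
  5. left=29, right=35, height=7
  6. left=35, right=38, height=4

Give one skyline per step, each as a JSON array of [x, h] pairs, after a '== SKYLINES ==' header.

== SKYLINES ==
[[32,14],[36,0]]
[[32,14],[36,0],[48,14],[49,0]]
[[32,14],[36,0],[48,14],[49,12],[50,0]]
[[32,14],[36,7],[39,0],[48,14],[49,12],[50,0]]
[[29,7],[32,14],[36,7],[39,0],[48,14],[49,12],[50,0]]
[[29,7],[32,14],[36,7],[39,0],[48,14],[49,12],[50,0]]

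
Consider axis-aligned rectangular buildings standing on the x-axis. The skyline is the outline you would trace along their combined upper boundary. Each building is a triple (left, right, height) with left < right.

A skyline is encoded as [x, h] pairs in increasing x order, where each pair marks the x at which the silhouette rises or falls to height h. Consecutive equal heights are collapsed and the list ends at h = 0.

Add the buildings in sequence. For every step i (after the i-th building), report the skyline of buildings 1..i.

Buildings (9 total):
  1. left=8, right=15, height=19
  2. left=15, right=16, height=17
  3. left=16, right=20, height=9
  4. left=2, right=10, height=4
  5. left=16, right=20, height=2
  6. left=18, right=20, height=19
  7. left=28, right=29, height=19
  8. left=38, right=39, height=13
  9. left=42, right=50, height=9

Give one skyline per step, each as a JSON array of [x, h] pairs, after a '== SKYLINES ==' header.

== SKYLINES ==
[[8,19],[15,0]]
[[8,19],[15,17],[16,0]]
[[8,19],[15,17],[16,9],[20,0]]
[[2,4],[8,19],[15,17],[16,9],[20,0]]
[[2,4],[8,19],[15,17],[16,9],[20,0]]
[[2,4],[8,19],[15,17],[16,9],[18,19],[20,0]]
[[2,4],[8,19],[15,17],[16,9],[18,19],[20,0],[28,19],[29,0]]
[[2,4],[8,19],[15,17],[16,9],[18,19],[20,0],[28,19],[29,0],[38,13],[39,0]]
[[2,4],[8,19],[15,17],[16,9],[18,19],[20,0],[28,19],[29,0],[38,13],[39,0],[42,9],[50,0]]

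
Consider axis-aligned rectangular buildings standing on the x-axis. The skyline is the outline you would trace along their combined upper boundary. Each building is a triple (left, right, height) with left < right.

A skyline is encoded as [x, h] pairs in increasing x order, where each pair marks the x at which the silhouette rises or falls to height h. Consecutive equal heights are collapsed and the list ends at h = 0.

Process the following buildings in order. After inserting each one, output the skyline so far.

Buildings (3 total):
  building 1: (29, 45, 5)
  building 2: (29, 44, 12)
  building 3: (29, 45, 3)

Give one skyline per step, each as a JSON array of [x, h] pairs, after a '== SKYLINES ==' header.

== SKYLINES ==
[[29,5],[45,0]]
[[29,12],[44,5],[45,0]]
[[29,12],[44,5],[45,0]]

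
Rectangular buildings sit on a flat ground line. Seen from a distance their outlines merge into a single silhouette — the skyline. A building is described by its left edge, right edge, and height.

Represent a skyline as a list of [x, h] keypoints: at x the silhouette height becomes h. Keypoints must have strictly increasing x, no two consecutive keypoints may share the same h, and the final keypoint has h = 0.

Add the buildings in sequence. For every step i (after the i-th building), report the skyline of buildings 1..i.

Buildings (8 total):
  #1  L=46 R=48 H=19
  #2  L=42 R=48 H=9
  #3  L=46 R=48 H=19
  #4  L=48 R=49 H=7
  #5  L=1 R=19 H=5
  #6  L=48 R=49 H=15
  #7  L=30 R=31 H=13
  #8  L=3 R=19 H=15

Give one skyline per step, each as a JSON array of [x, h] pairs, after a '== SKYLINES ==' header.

== SKYLINES ==
[[46,19],[48,0]]
[[42,9],[46,19],[48,0]]
[[42,9],[46,19],[48,0]]
[[42,9],[46,19],[48,7],[49,0]]
[[1,5],[19,0],[42,9],[46,19],[48,7],[49,0]]
[[1,5],[19,0],[42,9],[46,19],[48,15],[49,0]]
[[1,5],[19,0],[30,13],[31,0],[42,9],[46,19],[48,15],[49,0]]
[[1,5],[3,15],[19,0],[30,13],[31,0],[42,9],[46,19],[48,15],[49,0]]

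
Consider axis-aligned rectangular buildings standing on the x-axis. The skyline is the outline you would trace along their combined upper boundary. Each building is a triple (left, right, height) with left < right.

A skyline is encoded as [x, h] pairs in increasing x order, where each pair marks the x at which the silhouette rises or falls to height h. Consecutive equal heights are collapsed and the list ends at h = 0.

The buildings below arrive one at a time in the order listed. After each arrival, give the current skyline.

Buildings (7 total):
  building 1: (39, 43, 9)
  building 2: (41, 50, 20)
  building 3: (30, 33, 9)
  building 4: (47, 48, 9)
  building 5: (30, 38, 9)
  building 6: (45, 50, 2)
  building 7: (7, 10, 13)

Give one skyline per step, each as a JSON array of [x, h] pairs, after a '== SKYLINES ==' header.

== SKYLINES ==
[[39,9],[43,0]]
[[39,9],[41,20],[50,0]]
[[30,9],[33,0],[39,9],[41,20],[50,0]]
[[30,9],[33,0],[39,9],[41,20],[50,0]]
[[30,9],[38,0],[39,9],[41,20],[50,0]]
[[30,9],[38,0],[39,9],[41,20],[50,0]]
[[7,13],[10,0],[30,9],[38,0],[39,9],[41,20],[50,0]]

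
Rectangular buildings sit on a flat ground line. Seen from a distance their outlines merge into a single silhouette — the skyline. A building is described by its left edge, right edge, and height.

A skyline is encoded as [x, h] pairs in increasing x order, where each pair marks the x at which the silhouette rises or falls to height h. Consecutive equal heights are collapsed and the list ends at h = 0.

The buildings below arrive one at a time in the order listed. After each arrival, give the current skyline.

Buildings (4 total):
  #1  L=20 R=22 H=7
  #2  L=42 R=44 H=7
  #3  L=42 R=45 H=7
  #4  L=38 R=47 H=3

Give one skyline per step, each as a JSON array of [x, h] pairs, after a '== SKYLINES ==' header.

== SKYLINES ==
[[20,7],[22,0]]
[[20,7],[22,0],[42,7],[44,0]]
[[20,7],[22,0],[42,7],[45,0]]
[[20,7],[22,0],[38,3],[42,7],[45,3],[47,0]]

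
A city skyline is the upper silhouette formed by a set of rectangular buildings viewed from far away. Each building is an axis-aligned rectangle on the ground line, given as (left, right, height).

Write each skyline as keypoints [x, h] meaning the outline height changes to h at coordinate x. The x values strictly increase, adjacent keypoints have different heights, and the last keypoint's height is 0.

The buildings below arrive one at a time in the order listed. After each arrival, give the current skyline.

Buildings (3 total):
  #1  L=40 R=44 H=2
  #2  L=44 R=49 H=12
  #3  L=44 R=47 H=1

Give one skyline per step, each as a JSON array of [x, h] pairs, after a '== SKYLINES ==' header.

== SKYLINES ==
[[40,2],[44,0]]
[[40,2],[44,12],[49,0]]
[[40,2],[44,12],[49,0]]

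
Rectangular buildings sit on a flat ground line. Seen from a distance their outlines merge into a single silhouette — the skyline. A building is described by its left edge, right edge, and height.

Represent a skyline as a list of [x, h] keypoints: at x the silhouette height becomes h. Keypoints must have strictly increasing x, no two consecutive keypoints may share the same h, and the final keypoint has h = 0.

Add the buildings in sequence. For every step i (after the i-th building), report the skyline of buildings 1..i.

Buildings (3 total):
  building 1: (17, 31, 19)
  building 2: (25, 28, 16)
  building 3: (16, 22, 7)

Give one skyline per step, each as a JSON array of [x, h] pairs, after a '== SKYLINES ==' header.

== SKYLINES ==
[[17,19],[31,0]]
[[17,19],[31,0]]
[[16,7],[17,19],[31,0]]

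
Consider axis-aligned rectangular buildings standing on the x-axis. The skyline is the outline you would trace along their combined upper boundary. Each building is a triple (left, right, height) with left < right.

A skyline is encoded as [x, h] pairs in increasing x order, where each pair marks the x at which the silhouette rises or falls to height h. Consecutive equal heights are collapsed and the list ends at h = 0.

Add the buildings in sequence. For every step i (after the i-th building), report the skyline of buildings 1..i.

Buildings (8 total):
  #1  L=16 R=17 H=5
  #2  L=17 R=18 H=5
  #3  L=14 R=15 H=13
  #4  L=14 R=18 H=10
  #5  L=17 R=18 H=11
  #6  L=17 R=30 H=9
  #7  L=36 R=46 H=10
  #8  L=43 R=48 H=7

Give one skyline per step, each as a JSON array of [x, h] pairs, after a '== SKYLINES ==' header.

== SKYLINES ==
[[16,5],[17,0]]
[[16,5],[18,0]]
[[14,13],[15,0],[16,5],[18,0]]
[[14,13],[15,10],[18,0]]
[[14,13],[15,10],[17,11],[18,0]]
[[14,13],[15,10],[17,11],[18,9],[30,0]]
[[14,13],[15,10],[17,11],[18,9],[30,0],[36,10],[46,0]]
[[14,13],[15,10],[17,11],[18,9],[30,0],[36,10],[46,7],[48,0]]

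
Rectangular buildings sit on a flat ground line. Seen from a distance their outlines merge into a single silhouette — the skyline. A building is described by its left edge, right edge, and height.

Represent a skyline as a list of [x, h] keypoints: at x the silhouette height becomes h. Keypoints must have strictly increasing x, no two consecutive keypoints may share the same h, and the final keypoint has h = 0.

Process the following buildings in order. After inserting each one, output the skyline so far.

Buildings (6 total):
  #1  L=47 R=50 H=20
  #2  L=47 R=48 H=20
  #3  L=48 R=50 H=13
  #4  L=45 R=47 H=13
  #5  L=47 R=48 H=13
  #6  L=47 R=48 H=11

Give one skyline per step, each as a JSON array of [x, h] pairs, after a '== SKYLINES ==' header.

== SKYLINES ==
[[47,20],[50,0]]
[[47,20],[50,0]]
[[47,20],[50,0]]
[[45,13],[47,20],[50,0]]
[[45,13],[47,20],[50,0]]
[[45,13],[47,20],[50,0]]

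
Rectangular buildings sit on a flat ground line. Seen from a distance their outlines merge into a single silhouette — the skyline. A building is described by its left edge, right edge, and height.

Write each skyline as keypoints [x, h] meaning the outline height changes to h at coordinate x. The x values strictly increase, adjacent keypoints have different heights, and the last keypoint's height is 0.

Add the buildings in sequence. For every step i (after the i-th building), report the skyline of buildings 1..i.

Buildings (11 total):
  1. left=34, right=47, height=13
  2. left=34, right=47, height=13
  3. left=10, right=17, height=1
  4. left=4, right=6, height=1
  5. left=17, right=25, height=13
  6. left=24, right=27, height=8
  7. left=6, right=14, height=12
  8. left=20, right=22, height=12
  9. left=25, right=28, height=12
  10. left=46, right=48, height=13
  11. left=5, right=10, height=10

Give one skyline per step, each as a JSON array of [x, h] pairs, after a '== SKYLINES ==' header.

== SKYLINES ==
[[34,13],[47,0]]
[[34,13],[47,0]]
[[10,1],[17,0],[34,13],[47,0]]
[[4,1],[6,0],[10,1],[17,0],[34,13],[47,0]]
[[4,1],[6,0],[10,1],[17,13],[25,0],[34,13],[47,0]]
[[4,1],[6,0],[10,1],[17,13],[25,8],[27,0],[34,13],[47,0]]
[[4,1],[6,12],[14,1],[17,13],[25,8],[27,0],[34,13],[47,0]]
[[4,1],[6,12],[14,1],[17,13],[25,8],[27,0],[34,13],[47,0]]
[[4,1],[6,12],[14,1],[17,13],[25,12],[28,0],[34,13],[47,0]]
[[4,1],[6,12],[14,1],[17,13],[25,12],[28,0],[34,13],[48,0]]
[[4,1],[5,10],[6,12],[14,1],[17,13],[25,12],[28,0],[34,13],[48,0]]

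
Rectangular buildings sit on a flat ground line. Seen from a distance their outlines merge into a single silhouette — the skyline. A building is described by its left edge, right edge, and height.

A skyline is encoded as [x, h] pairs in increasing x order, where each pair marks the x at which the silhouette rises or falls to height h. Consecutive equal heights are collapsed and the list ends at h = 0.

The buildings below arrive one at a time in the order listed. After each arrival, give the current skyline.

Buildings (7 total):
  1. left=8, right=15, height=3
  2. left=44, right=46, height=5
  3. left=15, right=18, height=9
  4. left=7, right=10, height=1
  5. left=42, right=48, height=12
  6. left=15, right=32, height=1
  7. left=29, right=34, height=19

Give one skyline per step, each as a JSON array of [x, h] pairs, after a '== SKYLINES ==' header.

== SKYLINES ==
[[8,3],[15,0]]
[[8,3],[15,0],[44,5],[46,0]]
[[8,3],[15,9],[18,0],[44,5],[46,0]]
[[7,1],[8,3],[15,9],[18,0],[44,5],[46,0]]
[[7,1],[8,3],[15,9],[18,0],[42,12],[48,0]]
[[7,1],[8,3],[15,9],[18,1],[32,0],[42,12],[48,0]]
[[7,1],[8,3],[15,9],[18,1],[29,19],[34,0],[42,12],[48,0]]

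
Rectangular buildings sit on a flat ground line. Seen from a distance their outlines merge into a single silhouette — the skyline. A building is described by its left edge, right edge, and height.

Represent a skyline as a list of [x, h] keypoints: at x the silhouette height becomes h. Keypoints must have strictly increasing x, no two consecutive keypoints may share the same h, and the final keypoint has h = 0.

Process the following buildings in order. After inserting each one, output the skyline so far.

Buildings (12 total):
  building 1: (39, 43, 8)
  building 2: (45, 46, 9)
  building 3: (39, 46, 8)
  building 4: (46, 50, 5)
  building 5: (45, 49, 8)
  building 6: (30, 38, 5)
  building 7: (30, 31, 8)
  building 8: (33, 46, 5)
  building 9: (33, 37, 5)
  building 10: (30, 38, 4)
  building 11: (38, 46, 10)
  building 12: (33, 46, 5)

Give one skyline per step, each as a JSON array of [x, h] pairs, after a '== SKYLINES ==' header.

== SKYLINES ==
[[39,8],[43,0]]
[[39,8],[43,0],[45,9],[46,0]]
[[39,8],[45,9],[46,0]]
[[39,8],[45,9],[46,5],[50,0]]
[[39,8],[45,9],[46,8],[49,5],[50,0]]
[[30,5],[38,0],[39,8],[45,9],[46,8],[49,5],[50,0]]
[[30,8],[31,5],[38,0],[39,8],[45,9],[46,8],[49,5],[50,0]]
[[30,8],[31,5],[39,8],[45,9],[46,8],[49,5],[50,0]]
[[30,8],[31,5],[39,8],[45,9],[46,8],[49,5],[50,0]]
[[30,8],[31,5],[39,8],[45,9],[46,8],[49,5],[50,0]]
[[30,8],[31,5],[38,10],[46,8],[49,5],[50,0]]
[[30,8],[31,5],[38,10],[46,8],[49,5],[50,0]]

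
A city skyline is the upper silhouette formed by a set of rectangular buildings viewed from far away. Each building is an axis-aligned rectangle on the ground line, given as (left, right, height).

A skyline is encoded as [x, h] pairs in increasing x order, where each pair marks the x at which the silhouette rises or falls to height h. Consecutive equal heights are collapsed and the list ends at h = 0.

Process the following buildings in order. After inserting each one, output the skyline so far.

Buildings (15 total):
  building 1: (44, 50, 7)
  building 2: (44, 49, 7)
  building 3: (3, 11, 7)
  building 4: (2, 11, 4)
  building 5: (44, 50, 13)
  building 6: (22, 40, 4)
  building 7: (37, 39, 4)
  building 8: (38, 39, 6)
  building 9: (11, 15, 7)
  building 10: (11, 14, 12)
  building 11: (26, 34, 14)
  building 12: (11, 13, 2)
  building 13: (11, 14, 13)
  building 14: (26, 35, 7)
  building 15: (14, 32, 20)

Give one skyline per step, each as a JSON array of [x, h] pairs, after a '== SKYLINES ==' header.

== SKYLINES ==
[[44,7],[50,0]]
[[44,7],[50,0]]
[[3,7],[11,0],[44,7],[50,0]]
[[2,4],[3,7],[11,0],[44,7],[50,0]]
[[2,4],[3,7],[11,0],[44,13],[50,0]]
[[2,4],[3,7],[11,0],[22,4],[40,0],[44,13],[50,0]]
[[2,4],[3,7],[11,0],[22,4],[40,0],[44,13],[50,0]]
[[2,4],[3,7],[11,0],[22,4],[38,6],[39,4],[40,0],[44,13],[50,0]]
[[2,4],[3,7],[15,0],[22,4],[38,6],[39,4],[40,0],[44,13],[50,0]]
[[2,4],[3,7],[11,12],[14,7],[15,0],[22,4],[38,6],[39,4],[40,0],[44,13],[50,0]]
[[2,4],[3,7],[11,12],[14,7],[15,0],[22,4],[26,14],[34,4],[38,6],[39,4],[40,0],[44,13],[50,0]]
[[2,4],[3,7],[11,12],[14,7],[15,0],[22,4],[26,14],[34,4],[38,6],[39,4],[40,0],[44,13],[50,0]]
[[2,4],[3,7],[11,13],[14,7],[15,0],[22,4],[26,14],[34,4],[38,6],[39,4],[40,0],[44,13],[50,0]]
[[2,4],[3,7],[11,13],[14,7],[15,0],[22,4],[26,14],[34,7],[35,4],[38,6],[39,4],[40,0],[44,13],[50,0]]
[[2,4],[3,7],[11,13],[14,20],[32,14],[34,7],[35,4],[38,6],[39,4],[40,0],[44,13],[50,0]]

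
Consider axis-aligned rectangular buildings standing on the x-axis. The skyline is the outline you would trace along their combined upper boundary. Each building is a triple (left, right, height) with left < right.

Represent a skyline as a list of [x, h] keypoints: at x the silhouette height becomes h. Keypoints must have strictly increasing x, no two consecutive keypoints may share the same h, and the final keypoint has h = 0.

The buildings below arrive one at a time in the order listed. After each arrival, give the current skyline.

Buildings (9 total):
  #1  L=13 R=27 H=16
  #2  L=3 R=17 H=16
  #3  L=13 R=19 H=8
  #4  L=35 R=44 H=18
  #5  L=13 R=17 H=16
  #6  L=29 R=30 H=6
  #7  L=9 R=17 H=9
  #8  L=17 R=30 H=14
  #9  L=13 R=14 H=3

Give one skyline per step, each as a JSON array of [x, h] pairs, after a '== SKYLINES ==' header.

== SKYLINES ==
[[13,16],[27,0]]
[[3,16],[27,0]]
[[3,16],[27,0]]
[[3,16],[27,0],[35,18],[44,0]]
[[3,16],[27,0],[35,18],[44,0]]
[[3,16],[27,0],[29,6],[30,0],[35,18],[44,0]]
[[3,16],[27,0],[29,6],[30,0],[35,18],[44,0]]
[[3,16],[27,14],[30,0],[35,18],[44,0]]
[[3,16],[27,14],[30,0],[35,18],[44,0]]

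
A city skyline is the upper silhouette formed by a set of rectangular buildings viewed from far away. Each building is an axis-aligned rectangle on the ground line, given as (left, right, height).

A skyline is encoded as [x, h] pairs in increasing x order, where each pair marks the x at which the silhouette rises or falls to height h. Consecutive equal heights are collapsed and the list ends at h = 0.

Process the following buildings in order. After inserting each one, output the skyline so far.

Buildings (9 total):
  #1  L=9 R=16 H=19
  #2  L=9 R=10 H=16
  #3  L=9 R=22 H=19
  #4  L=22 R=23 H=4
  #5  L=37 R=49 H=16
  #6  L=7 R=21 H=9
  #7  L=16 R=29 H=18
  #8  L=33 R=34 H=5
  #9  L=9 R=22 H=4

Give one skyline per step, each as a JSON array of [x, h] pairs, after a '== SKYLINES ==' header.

== SKYLINES ==
[[9,19],[16,0]]
[[9,19],[16,0]]
[[9,19],[22,0]]
[[9,19],[22,4],[23,0]]
[[9,19],[22,4],[23,0],[37,16],[49,0]]
[[7,9],[9,19],[22,4],[23,0],[37,16],[49,0]]
[[7,9],[9,19],[22,18],[29,0],[37,16],[49,0]]
[[7,9],[9,19],[22,18],[29,0],[33,5],[34,0],[37,16],[49,0]]
[[7,9],[9,19],[22,18],[29,0],[33,5],[34,0],[37,16],[49,0]]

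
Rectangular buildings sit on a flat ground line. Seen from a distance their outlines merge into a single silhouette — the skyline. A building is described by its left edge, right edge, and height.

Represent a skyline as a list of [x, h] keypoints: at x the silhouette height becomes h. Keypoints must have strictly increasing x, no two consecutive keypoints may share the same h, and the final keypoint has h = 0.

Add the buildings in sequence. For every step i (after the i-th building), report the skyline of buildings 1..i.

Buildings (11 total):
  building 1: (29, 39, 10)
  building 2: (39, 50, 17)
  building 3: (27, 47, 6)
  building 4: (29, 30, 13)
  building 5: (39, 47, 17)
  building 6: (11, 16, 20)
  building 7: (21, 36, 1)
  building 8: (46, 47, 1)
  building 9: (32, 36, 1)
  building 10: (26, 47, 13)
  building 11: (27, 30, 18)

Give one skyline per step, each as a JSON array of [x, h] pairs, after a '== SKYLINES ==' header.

== SKYLINES ==
[[29,10],[39,0]]
[[29,10],[39,17],[50,0]]
[[27,6],[29,10],[39,17],[50,0]]
[[27,6],[29,13],[30,10],[39,17],[50,0]]
[[27,6],[29,13],[30,10],[39,17],[50,0]]
[[11,20],[16,0],[27,6],[29,13],[30,10],[39,17],[50,0]]
[[11,20],[16,0],[21,1],[27,6],[29,13],[30,10],[39,17],[50,0]]
[[11,20],[16,0],[21,1],[27,6],[29,13],[30,10],[39,17],[50,0]]
[[11,20],[16,0],[21,1],[27,6],[29,13],[30,10],[39,17],[50,0]]
[[11,20],[16,0],[21,1],[26,13],[39,17],[50,0]]
[[11,20],[16,0],[21,1],[26,13],[27,18],[30,13],[39,17],[50,0]]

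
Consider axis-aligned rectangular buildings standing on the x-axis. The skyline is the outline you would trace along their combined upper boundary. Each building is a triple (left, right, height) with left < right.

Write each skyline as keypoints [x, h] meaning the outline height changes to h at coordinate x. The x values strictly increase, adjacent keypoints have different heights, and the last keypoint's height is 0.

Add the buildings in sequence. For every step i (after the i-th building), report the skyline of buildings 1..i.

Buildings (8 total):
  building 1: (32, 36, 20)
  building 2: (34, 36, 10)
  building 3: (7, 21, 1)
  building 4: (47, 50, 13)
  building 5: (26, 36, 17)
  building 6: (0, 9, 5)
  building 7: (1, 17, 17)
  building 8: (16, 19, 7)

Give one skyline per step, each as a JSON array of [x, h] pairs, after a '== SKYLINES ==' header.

== SKYLINES ==
[[32,20],[36,0]]
[[32,20],[36,0]]
[[7,1],[21,0],[32,20],[36,0]]
[[7,1],[21,0],[32,20],[36,0],[47,13],[50,0]]
[[7,1],[21,0],[26,17],[32,20],[36,0],[47,13],[50,0]]
[[0,5],[9,1],[21,0],[26,17],[32,20],[36,0],[47,13],[50,0]]
[[0,5],[1,17],[17,1],[21,0],[26,17],[32,20],[36,0],[47,13],[50,0]]
[[0,5],[1,17],[17,7],[19,1],[21,0],[26,17],[32,20],[36,0],[47,13],[50,0]]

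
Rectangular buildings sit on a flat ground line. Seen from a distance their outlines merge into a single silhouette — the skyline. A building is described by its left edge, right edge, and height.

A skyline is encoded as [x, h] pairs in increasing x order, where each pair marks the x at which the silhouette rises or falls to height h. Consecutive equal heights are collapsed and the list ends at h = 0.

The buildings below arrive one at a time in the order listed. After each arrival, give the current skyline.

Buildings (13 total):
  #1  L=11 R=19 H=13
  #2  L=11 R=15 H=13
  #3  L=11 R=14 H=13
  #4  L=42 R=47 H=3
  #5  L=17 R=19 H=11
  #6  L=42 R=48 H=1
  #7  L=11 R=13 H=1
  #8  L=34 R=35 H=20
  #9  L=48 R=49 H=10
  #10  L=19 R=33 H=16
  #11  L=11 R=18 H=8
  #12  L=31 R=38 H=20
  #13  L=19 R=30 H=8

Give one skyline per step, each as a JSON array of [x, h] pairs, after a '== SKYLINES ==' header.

== SKYLINES ==
[[11,13],[19,0]]
[[11,13],[19,0]]
[[11,13],[19,0]]
[[11,13],[19,0],[42,3],[47,0]]
[[11,13],[19,0],[42,3],[47,0]]
[[11,13],[19,0],[42,3],[47,1],[48,0]]
[[11,13],[19,0],[42,3],[47,1],[48,0]]
[[11,13],[19,0],[34,20],[35,0],[42,3],[47,1],[48,0]]
[[11,13],[19,0],[34,20],[35,0],[42,3],[47,1],[48,10],[49,0]]
[[11,13],[19,16],[33,0],[34,20],[35,0],[42,3],[47,1],[48,10],[49,0]]
[[11,13],[19,16],[33,0],[34,20],[35,0],[42,3],[47,1],[48,10],[49,0]]
[[11,13],[19,16],[31,20],[38,0],[42,3],[47,1],[48,10],[49,0]]
[[11,13],[19,16],[31,20],[38,0],[42,3],[47,1],[48,10],[49,0]]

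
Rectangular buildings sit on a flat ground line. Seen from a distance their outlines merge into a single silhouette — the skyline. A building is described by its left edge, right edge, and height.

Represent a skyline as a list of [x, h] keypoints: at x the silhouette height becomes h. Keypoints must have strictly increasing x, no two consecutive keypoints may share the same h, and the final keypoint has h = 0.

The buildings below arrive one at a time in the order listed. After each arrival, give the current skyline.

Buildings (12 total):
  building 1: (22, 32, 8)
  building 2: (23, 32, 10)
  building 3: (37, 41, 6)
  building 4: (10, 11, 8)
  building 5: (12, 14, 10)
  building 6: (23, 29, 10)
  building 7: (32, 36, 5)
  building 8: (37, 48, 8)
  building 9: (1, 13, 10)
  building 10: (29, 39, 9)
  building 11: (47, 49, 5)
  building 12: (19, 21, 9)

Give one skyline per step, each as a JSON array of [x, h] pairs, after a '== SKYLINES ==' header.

== SKYLINES ==
[[22,8],[32,0]]
[[22,8],[23,10],[32,0]]
[[22,8],[23,10],[32,0],[37,6],[41,0]]
[[10,8],[11,0],[22,8],[23,10],[32,0],[37,6],[41,0]]
[[10,8],[11,0],[12,10],[14,0],[22,8],[23,10],[32,0],[37,6],[41,0]]
[[10,8],[11,0],[12,10],[14,0],[22,8],[23,10],[32,0],[37,6],[41,0]]
[[10,8],[11,0],[12,10],[14,0],[22,8],[23,10],[32,5],[36,0],[37,6],[41,0]]
[[10,8],[11,0],[12,10],[14,0],[22,8],[23,10],[32,5],[36,0],[37,8],[48,0]]
[[1,10],[14,0],[22,8],[23,10],[32,5],[36,0],[37,8],[48,0]]
[[1,10],[14,0],[22,8],[23,10],[32,9],[39,8],[48,0]]
[[1,10],[14,0],[22,8],[23,10],[32,9],[39,8],[48,5],[49,0]]
[[1,10],[14,0],[19,9],[21,0],[22,8],[23,10],[32,9],[39,8],[48,5],[49,0]]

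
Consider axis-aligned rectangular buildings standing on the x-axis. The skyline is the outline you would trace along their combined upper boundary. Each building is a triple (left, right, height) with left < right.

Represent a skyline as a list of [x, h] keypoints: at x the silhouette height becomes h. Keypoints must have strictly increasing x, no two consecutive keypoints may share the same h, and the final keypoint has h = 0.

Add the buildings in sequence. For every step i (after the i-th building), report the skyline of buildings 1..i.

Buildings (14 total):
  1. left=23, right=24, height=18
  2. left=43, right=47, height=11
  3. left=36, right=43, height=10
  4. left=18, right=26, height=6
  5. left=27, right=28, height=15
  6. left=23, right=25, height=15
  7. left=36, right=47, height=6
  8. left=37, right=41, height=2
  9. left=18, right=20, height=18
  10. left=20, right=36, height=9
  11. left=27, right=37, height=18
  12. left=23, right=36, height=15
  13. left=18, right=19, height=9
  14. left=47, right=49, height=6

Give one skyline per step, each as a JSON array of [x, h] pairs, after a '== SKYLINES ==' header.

== SKYLINES ==
[[23,18],[24,0]]
[[23,18],[24,0],[43,11],[47,0]]
[[23,18],[24,0],[36,10],[43,11],[47,0]]
[[18,6],[23,18],[24,6],[26,0],[36,10],[43,11],[47,0]]
[[18,6],[23,18],[24,6],[26,0],[27,15],[28,0],[36,10],[43,11],[47,0]]
[[18,6],[23,18],[24,15],[25,6],[26,0],[27,15],[28,0],[36,10],[43,11],[47,0]]
[[18,6],[23,18],[24,15],[25,6],[26,0],[27,15],[28,0],[36,10],[43,11],[47,0]]
[[18,6],[23,18],[24,15],[25,6],[26,0],[27,15],[28,0],[36,10],[43,11],[47,0]]
[[18,18],[20,6],[23,18],[24,15],[25,6],[26,0],[27,15],[28,0],[36,10],[43,11],[47,0]]
[[18,18],[20,9],[23,18],[24,15],[25,9],[27,15],[28,9],[36,10],[43,11],[47,0]]
[[18,18],[20,9],[23,18],[24,15],[25,9],[27,18],[37,10],[43,11],[47,0]]
[[18,18],[20,9],[23,18],[24,15],[27,18],[37,10],[43,11],[47,0]]
[[18,18],[20,9],[23,18],[24,15],[27,18],[37,10],[43,11],[47,0]]
[[18,18],[20,9],[23,18],[24,15],[27,18],[37,10],[43,11],[47,6],[49,0]]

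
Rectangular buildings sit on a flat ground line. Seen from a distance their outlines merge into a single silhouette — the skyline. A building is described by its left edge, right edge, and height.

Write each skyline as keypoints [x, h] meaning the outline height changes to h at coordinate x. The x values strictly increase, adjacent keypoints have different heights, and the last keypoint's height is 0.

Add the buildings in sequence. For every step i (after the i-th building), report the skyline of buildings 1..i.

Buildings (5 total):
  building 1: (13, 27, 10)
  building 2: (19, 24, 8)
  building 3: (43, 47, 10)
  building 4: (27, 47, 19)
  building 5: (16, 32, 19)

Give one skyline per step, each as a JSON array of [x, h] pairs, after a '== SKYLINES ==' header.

== SKYLINES ==
[[13,10],[27,0]]
[[13,10],[27,0]]
[[13,10],[27,0],[43,10],[47,0]]
[[13,10],[27,19],[47,0]]
[[13,10],[16,19],[47,0]]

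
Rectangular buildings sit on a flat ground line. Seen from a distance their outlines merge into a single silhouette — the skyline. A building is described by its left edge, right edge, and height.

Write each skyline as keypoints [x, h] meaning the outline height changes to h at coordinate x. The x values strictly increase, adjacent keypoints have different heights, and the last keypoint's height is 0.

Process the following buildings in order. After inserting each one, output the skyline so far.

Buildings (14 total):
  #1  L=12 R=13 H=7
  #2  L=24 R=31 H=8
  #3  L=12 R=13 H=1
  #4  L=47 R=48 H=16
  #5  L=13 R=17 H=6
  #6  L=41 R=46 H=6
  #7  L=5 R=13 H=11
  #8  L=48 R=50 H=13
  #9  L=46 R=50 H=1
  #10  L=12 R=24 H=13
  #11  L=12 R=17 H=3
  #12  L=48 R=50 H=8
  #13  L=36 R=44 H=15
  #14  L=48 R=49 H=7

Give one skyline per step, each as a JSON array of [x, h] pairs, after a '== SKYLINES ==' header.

== SKYLINES ==
[[12,7],[13,0]]
[[12,7],[13,0],[24,8],[31,0]]
[[12,7],[13,0],[24,8],[31,0]]
[[12,7],[13,0],[24,8],[31,0],[47,16],[48,0]]
[[12,7],[13,6],[17,0],[24,8],[31,0],[47,16],[48,0]]
[[12,7],[13,6],[17,0],[24,8],[31,0],[41,6],[46,0],[47,16],[48,0]]
[[5,11],[13,6],[17,0],[24,8],[31,0],[41,6],[46,0],[47,16],[48,0]]
[[5,11],[13,6],[17,0],[24,8],[31,0],[41,6],[46,0],[47,16],[48,13],[50,0]]
[[5,11],[13,6],[17,0],[24,8],[31,0],[41,6],[46,1],[47,16],[48,13],[50,0]]
[[5,11],[12,13],[24,8],[31,0],[41,6],[46,1],[47,16],[48,13],[50,0]]
[[5,11],[12,13],[24,8],[31,0],[41,6],[46,1],[47,16],[48,13],[50,0]]
[[5,11],[12,13],[24,8],[31,0],[41,6],[46,1],[47,16],[48,13],[50,0]]
[[5,11],[12,13],[24,8],[31,0],[36,15],[44,6],[46,1],[47,16],[48,13],[50,0]]
[[5,11],[12,13],[24,8],[31,0],[36,15],[44,6],[46,1],[47,16],[48,13],[50,0]]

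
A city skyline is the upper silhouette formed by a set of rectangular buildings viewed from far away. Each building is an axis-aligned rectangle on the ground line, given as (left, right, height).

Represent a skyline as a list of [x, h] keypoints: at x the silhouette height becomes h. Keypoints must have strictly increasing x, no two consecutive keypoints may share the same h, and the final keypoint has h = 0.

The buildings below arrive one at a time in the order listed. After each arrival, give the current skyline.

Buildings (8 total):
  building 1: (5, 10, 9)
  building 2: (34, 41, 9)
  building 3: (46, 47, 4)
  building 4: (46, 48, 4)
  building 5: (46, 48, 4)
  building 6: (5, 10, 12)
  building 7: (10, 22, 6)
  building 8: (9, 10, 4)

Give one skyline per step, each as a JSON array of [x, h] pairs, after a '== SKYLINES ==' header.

== SKYLINES ==
[[5,9],[10,0]]
[[5,9],[10,0],[34,9],[41,0]]
[[5,9],[10,0],[34,9],[41,0],[46,4],[47,0]]
[[5,9],[10,0],[34,9],[41,0],[46,4],[48,0]]
[[5,9],[10,0],[34,9],[41,0],[46,4],[48,0]]
[[5,12],[10,0],[34,9],[41,0],[46,4],[48,0]]
[[5,12],[10,6],[22,0],[34,9],[41,0],[46,4],[48,0]]
[[5,12],[10,6],[22,0],[34,9],[41,0],[46,4],[48,0]]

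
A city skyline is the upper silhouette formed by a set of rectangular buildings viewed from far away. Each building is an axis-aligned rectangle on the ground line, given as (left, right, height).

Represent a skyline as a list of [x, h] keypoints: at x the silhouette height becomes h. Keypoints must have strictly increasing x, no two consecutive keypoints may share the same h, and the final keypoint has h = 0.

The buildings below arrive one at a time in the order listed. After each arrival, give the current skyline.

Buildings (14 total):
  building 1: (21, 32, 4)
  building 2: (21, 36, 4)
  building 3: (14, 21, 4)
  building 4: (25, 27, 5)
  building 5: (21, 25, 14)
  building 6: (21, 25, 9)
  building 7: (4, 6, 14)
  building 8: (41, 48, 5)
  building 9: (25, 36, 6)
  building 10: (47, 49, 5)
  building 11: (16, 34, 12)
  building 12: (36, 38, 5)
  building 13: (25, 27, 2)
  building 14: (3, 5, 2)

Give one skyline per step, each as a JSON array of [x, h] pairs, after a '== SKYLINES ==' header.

== SKYLINES ==
[[21,4],[32,0]]
[[21,4],[36,0]]
[[14,4],[36,0]]
[[14,4],[25,5],[27,4],[36,0]]
[[14,4],[21,14],[25,5],[27,4],[36,0]]
[[14,4],[21,14],[25,5],[27,4],[36,0]]
[[4,14],[6,0],[14,4],[21,14],[25,5],[27,4],[36,0]]
[[4,14],[6,0],[14,4],[21,14],[25,5],[27,4],[36,0],[41,5],[48,0]]
[[4,14],[6,0],[14,4],[21,14],[25,6],[36,0],[41,5],[48,0]]
[[4,14],[6,0],[14,4],[21,14],[25,6],[36,0],[41,5],[49,0]]
[[4,14],[6,0],[14,4],[16,12],[21,14],[25,12],[34,6],[36,0],[41,5],[49,0]]
[[4,14],[6,0],[14,4],[16,12],[21,14],[25,12],[34,6],[36,5],[38,0],[41,5],[49,0]]
[[4,14],[6,0],[14,4],[16,12],[21,14],[25,12],[34,6],[36,5],[38,0],[41,5],[49,0]]
[[3,2],[4,14],[6,0],[14,4],[16,12],[21,14],[25,12],[34,6],[36,5],[38,0],[41,5],[49,0]]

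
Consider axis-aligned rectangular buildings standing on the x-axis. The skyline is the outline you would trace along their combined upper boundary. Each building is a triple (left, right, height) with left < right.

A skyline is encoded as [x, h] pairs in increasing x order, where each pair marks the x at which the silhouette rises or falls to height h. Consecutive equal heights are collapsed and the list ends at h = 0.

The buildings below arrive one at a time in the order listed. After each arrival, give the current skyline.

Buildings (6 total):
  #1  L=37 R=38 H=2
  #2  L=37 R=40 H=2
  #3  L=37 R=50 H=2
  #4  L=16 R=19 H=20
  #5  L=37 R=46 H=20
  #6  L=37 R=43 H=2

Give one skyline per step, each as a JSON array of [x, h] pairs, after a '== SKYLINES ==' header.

== SKYLINES ==
[[37,2],[38,0]]
[[37,2],[40,0]]
[[37,2],[50,0]]
[[16,20],[19,0],[37,2],[50,0]]
[[16,20],[19,0],[37,20],[46,2],[50,0]]
[[16,20],[19,0],[37,20],[46,2],[50,0]]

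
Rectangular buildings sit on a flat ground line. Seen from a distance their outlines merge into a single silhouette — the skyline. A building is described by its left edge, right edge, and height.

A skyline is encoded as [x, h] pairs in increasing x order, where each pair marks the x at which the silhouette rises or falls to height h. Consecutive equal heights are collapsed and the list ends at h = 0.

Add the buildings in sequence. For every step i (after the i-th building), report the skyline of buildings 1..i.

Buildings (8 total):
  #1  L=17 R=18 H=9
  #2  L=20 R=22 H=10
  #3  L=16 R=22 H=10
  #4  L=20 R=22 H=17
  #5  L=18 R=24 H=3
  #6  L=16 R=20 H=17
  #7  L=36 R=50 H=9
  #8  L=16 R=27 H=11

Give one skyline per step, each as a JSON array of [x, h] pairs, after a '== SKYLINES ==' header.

== SKYLINES ==
[[17,9],[18,0]]
[[17,9],[18,0],[20,10],[22,0]]
[[16,10],[22,0]]
[[16,10],[20,17],[22,0]]
[[16,10],[20,17],[22,3],[24,0]]
[[16,17],[22,3],[24,0]]
[[16,17],[22,3],[24,0],[36,9],[50,0]]
[[16,17],[22,11],[27,0],[36,9],[50,0]]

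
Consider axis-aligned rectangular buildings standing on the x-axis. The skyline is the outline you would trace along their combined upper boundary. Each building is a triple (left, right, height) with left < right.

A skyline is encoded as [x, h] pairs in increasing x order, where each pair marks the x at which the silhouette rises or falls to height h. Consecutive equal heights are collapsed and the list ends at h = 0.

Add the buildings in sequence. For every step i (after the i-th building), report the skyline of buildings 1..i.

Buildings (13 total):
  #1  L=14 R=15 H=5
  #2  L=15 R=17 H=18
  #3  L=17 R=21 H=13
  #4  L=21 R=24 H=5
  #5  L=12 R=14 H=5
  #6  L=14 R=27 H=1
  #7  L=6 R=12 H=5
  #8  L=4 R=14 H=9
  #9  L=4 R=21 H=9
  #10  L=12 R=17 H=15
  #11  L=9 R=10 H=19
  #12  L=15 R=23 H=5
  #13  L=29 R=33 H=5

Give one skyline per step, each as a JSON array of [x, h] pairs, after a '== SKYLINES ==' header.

== SKYLINES ==
[[14,5],[15,0]]
[[14,5],[15,18],[17,0]]
[[14,5],[15,18],[17,13],[21,0]]
[[14,5],[15,18],[17,13],[21,5],[24,0]]
[[12,5],[15,18],[17,13],[21,5],[24,0]]
[[12,5],[15,18],[17,13],[21,5],[24,1],[27,0]]
[[6,5],[15,18],[17,13],[21,5],[24,1],[27,0]]
[[4,9],[14,5],[15,18],[17,13],[21,5],[24,1],[27,0]]
[[4,9],[15,18],[17,13],[21,5],[24,1],[27,0]]
[[4,9],[12,15],[15,18],[17,13],[21,5],[24,1],[27,0]]
[[4,9],[9,19],[10,9],[12,15],[15,18],[17,13],[21,5],[24,1],[27,0]]
[[4,9],[9,19],[10,9],[12,15],[15,18],[17,13],[21,5],[24,1],[27,0]]
[[4,9],[9,19],[10,9],[12,15],[15,18],[17,13],[21,5],[24,1],[27,0],[29,5],[33,0]]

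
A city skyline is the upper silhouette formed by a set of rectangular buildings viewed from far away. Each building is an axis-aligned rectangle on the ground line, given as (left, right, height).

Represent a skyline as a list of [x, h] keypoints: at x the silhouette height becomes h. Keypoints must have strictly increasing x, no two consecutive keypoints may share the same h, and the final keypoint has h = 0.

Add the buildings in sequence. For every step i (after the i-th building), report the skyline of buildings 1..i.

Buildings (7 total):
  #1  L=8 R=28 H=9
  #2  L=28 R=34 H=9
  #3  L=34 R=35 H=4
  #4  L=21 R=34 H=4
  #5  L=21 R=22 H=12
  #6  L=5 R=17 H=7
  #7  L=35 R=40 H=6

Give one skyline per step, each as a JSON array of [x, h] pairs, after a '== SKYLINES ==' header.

== SKYLINES ==
[[8,9],[28,0]]
[[8,9],[34,0]]
[[8,9],[34,4],[35,0]]
[[8,9],[34,4],[35,0]]
[[8,9],[21,12],[22,9],[34,4],[35,0]]
[[5,7],[8,9],[21,12],[22,9],[34,4],[35,0]]
[[5,7],[8,9],[21,12],[22,9],[34,4],[35,6],[40,0]]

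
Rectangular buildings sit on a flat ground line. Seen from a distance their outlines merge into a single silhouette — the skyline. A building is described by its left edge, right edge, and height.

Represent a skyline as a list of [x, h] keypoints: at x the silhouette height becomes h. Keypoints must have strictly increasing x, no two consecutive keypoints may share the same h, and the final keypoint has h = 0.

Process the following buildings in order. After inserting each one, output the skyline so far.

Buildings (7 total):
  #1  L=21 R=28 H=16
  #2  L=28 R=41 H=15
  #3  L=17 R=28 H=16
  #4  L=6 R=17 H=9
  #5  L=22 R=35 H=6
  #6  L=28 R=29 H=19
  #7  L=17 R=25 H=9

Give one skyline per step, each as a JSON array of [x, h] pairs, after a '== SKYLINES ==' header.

== SKYLINES ==
[[21,16],[28,0]]
[[21,16],[28,15],[41,0]]
[[17,16],[28,15],[41,0]]
[[6,9],[17,16],[28,15],[41,0]]
[[6,9],[17,16],[28,15],[41,0]]
[[6,9],[17,16],[28,19],[29,15],[41,0]]
[[6,9],[17,16],[28,19],[29,15],[41,0]]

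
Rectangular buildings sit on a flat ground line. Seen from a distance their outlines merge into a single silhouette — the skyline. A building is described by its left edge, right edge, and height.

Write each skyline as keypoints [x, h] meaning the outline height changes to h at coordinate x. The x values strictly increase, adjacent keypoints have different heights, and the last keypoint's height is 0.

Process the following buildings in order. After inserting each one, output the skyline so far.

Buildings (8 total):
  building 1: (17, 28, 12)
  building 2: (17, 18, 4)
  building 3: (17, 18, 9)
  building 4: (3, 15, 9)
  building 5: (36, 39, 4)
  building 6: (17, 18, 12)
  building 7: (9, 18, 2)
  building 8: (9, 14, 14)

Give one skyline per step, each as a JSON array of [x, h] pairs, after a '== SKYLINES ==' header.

== SKYLINES ==
[[17,12],[28,0]]
[[17,12],[28,0]]
[[17,12],[28,0]]
[[3,9],[15,0],[17,12],[28,0]]
[[3,9],[15,0],[17,12],[28,0],[36,4],[39,0]]
[[3,9],[15,0],[17,12],[28,0],[36,4],[39,0]]
[[3,9],[15,2],[17,12],[28,0],[36,4],[39,0]]
[[3,9],[9,14],[14,9],[15,2],[17,12],[28,0],[36,4],[39,0]]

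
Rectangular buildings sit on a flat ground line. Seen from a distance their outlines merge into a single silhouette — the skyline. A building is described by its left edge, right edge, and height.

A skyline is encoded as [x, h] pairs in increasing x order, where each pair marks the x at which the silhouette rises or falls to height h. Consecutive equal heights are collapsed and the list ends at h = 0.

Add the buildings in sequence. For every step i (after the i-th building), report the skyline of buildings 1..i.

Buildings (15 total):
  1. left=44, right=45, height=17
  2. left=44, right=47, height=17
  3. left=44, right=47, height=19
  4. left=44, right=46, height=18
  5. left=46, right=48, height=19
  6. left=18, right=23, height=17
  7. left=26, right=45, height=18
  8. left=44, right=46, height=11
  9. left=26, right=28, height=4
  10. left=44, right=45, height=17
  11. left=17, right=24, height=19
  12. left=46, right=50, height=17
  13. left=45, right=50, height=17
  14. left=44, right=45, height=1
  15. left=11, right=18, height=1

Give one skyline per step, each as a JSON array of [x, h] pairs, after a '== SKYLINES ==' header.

== SKYLINES ==
[[44,17],[45,0]]
[[44,17],[47,0]]
[[44,19],[47,0]]
[[44,19],[47,0]]
[[44,19],[48,0]]
[[18,17],[23,0],[44,19],[48,0]]
[[18,17],[23,0],[26,18],[44,19],[48,0]]
[[18,17],[23,0],[26,18],[44,19],[48,0]]
[[18,17],[23,0],[26,18],[44,19],[48,0]]
[[18,17],[23,0],[26,18],[44,19],[48,0]]
[[17,19],[24,0],[26,18],[44,19],[48,0]]
[[17,19],[24,0],[26,18],[44,19],[48,17],[50,0]]
[[17,19],[24,0],[26,18],[44,19],[48,17],[50,0]]
[[17,19],[24,0],[26,18],[44,19],[48,17],[50,0]]
[[11,1],[17,19],[24,0],[26,18],[44,19],[48,17],[50,0]]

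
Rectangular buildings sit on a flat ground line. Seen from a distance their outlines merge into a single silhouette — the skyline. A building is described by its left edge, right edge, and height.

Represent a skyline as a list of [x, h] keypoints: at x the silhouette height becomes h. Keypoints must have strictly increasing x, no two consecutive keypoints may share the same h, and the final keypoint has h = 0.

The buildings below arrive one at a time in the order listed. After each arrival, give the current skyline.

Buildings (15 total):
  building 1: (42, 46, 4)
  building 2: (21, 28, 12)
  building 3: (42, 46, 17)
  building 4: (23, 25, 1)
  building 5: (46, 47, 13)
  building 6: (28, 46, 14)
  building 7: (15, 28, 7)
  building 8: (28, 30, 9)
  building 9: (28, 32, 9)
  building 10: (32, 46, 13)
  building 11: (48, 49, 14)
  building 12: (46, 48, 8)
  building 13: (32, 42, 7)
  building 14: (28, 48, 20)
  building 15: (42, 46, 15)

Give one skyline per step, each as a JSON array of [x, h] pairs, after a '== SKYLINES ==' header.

== SKYLINES ==
[[42,4],[46,0]]
[[21,12],[28,0],[42,4],[46,0]]
[[21,12],[28,0],[42,17],[46,0]]
[[21,12],[28,0],[42,17],[46,0]]
[[21,12],[28,0],[42,17],[46,13],[47,0]]
[[21,12],[28,14],[42,17],[46,13],[47,0]]
[[15,7],[21,12],[28,14],[42,17],[46,13],[47,0]]
[[15,7],[21,12],[28,14],[42,17],[46,13],[47,0]]
[[15,7],[21,12],[28,14],[42,17],[46,13],[47,0]]
[[15,7],[21,12],[28,14],[42,17],[46,13],[47,0]]
[[15,7],[21,12],[28,14],[42,17],[46,13],[47,0],[48,14],[49,0]]
[[15,7],[21,12],[28,14],[42,17],[46,13],[47,8],[48,14],[49,0]]
[[15,7],[21,12],[28,14],[42,17],[46,13],[47,8],[48,14],[49,0]]
[[15,7],[21,12],[28,20],[48,14],[49,0]]
[[15,7],[21,12],[28,20],[48,14],[49,0]]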